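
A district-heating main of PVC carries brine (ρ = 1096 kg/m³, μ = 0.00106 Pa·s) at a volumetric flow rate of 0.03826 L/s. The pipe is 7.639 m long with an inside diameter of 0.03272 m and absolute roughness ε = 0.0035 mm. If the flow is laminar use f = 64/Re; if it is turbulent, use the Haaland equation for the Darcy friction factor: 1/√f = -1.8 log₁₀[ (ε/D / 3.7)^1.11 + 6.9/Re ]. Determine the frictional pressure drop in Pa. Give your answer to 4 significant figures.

Q = 0.03826 L/s = 0.03826/1000 = 3.826e-05 m³/s.
Cross-sectional area A = πD²/4 = π(0.03272)²/4 = 0.0008408 m²; mean velocity V = Q/A = 3.826e-05/0.0008408 = 0.0455 m/s.
Reynolds number Re = ρVD/μ = 1096 · 0.0455 · 0.03272 / 0.00106 = 1539.
Re < 2300 → laminar flow, so f = 64/Re = 64/1539 = 0.04158 (the turbulent correlation is not needed).
Darcy-Weisbach: ΔP = f(L/D)(ρV²/2) = 0.04158·(7.639/0.03272)·(1096·0.0455²/2) = 0.04158·233.5·1.135 = 11.01 Pa.

ΔP ≈ 11.01 Pa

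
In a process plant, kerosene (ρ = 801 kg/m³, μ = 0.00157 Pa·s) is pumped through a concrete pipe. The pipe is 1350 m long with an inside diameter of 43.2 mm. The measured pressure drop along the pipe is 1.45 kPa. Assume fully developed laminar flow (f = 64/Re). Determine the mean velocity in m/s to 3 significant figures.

V ≈ 0.0399 m/s

For laminar flow, f = 64/Re with Re = ρVD/μ, so Darcy-Weisbach reduces to ΔP = 32μLV/D². Solving for V: V = ΔP·D²/(32μL) = 1450·(0.0432)²/(32·0.00157·1350) = 0.0399 m/s.
Check: Re = ρVD/μ = 801·0.0399·0.0432/0.00157 = 879.4 < 2300, so the laminar assumption holds.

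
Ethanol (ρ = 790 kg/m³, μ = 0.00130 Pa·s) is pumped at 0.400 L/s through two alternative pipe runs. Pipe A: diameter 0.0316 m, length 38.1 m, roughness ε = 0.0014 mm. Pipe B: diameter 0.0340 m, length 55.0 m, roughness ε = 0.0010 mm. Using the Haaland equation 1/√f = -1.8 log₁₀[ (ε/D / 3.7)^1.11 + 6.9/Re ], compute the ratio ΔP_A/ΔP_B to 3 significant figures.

ΔP_A/ΔP_B ≈ 0.979

Pipe A: V = Q/A = 0.0004/0.0007843 = 0.51 m/s; Re = 9794; ε/D = 4.43e-05; Haaland → f = 0.03111; ΔP_A = f(L/D)(ρV²/2) = 3854 Pa.
Pipe B: V = Q/A = 0.0004/0.0009079 = 0.4406 m/s; Re = 9103; ε/D = 2.94e-05; Haaland → f = 0.03173; ΔP_B = f(L/D)(ρV²/2) = 3935 Pa.
ΔP_A/ΔP_B = 3854/3935 = 0.979.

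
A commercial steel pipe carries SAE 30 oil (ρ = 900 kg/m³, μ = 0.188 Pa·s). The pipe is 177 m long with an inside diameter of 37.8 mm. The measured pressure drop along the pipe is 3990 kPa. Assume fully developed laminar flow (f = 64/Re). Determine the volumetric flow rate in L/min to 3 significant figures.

For laminar flow, f = 64/Re with Re = ρVD/μ, so Darcy-Weisbach reduces to ΔP = 32μLV/D². Solving for V: V = ΔP·D²/(32μL) = 3.99e+06·(0.0378)²/(32·0.188·177) = 5.354 m/s.
Check: Re = ρVD/μ = 900·5.354·0.0378/0.188 = 968.8 < 2300, so the laminar assumption holds.
Q = V·A = 5.354·(π/4·0.0378²) = 0.006008 m³/s = 360 L/min.

Q ≈ 360 L/min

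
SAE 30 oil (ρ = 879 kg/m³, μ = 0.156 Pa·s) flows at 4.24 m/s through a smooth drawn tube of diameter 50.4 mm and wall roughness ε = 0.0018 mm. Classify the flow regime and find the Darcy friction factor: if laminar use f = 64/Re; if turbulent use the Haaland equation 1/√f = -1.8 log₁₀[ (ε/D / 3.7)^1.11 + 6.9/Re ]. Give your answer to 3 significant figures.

f ≈ 0.0532

Re = ρVD/μ = 879·4.24·0.0504/0.156 = 1204.
Re < 2300 → laminar, so f = 64/Re = 0.05315 (roughness is irrelevant in laminar flow).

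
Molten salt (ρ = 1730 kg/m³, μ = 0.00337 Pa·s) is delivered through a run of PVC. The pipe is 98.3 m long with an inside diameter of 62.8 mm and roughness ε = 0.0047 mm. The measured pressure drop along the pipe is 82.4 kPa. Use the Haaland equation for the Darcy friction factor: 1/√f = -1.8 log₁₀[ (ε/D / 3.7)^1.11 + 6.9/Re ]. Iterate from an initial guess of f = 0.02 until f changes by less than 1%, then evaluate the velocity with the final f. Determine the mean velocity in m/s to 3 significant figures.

Rearranging Darcy-Weisbach: V = √(2·ΔP·D/(f·L·ρ)). With ε/D = 4.7e-06/0.0628 = 7.48e-05, iterate starting from f = 0.02:
  f = 0.02 → V = √(2·8.24e+04·0.0628/(0.02·98.3·1730)) = 1.744 m/s; Re = ρVD/μ = 5.624e+04; f → 0.0204
  f = 0.0204 → V = 1.727 m/s; Re = 5.569e+04; f → 0.02044
Converged (Δf/f < 1%). With the final f = 0.02044: V = √(2·8.24e+04·0.0628/(0.02044·98.3·1730)) = 1.725 m/s.

V ≈ 1.73 m/s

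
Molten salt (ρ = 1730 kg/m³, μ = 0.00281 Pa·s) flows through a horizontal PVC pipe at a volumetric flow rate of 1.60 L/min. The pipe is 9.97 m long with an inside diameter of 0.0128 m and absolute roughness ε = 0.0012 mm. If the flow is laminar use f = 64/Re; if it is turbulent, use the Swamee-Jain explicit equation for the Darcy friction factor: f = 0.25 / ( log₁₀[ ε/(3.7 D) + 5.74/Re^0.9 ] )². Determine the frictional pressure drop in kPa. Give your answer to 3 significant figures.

ΔP ≈ 1.13 kPa

Q = 1.60 L/min = 1.60/60000 = 2.667e-05 m³/s.
Cross-sectional area A = πD²/4 = π(0.0128)²/4 = 0.0001287 m²; mean velocity V = Q/A = 2.667e-05/0.0001287 = 0.2072 m/s.
Reynolds number Re = ρVD/μ = 1730 · 0.2072 · 0.0128 / 0.00281 = 1633.
Re < 2300 → laminar flow, so f = 64/Re = 64/1633 = 0.03919 (the turbulent correlation is not needed).
Darcy-Weisbach: ΔP = f(L/D)(ρV²/2) = 0.03919·(9.97/0.0128)·(1730·0.2072²/2) = 0.03919·778.9·37.15 = 1134 Pa.
ΔP = 1134 Pa = 1.13 kPa.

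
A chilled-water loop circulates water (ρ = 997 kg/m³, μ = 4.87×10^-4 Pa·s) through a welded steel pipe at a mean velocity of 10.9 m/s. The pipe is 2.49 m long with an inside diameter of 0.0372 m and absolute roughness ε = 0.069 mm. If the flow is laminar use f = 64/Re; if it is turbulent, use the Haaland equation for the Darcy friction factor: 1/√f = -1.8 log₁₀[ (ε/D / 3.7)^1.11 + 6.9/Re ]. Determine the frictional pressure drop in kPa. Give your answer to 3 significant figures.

Reynolds number Re = ρVD/μ = 997 · 10.9 · 0.0372 / 0.000487 = 8.301e+05.
Re > 4000 → turbulent. Relative roughness ε/D = 6.9e-05/0.0372 = 0.00185. Haaland: 1/√f = -1.8 log₁₀[(0.00185/3.7)^1.11 + 6.9/8.301e+05] = -1.8 log₁₀[0.000217 + 8.31e-06] = 6.564, so f = 0.02321.
Darcy-Weisbach: ΔP = f(L/D)(ρV²/2) = 0.02321·(2.49/0.0372)·(997·10.9²/2) = 0.02321·66.94·5.923e+04 = 9.201e+04 Pa.
ΔP = 9.201e+04 Pa = 92.0 kPa.

ΔP ≈ 92.0 kPa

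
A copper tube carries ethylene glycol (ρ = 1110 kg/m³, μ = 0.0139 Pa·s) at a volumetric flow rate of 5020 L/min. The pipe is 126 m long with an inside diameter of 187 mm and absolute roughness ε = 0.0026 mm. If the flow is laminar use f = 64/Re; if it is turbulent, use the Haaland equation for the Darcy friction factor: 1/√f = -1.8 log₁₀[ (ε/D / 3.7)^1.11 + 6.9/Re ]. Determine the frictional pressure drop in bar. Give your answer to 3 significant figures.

ΔP ≈ 0.735 bar

Q = 5020 L/min = 5020/60000 = 0.08367 m³/s.
Cross-sectional area A = πD²/4 = π(0.187)²/4 = 0.02746 m²; mean velocity V = Q/A = 0.08367/0.02746 = 3.046 m/s.
Reynolds number Re = ρVD/μ = 1110 · 3.046 · 0.187 / 0.0139 = 4.549e+04.
Re > 4000 → turbulent. Relative roughness ε/D = 2.6e-06/0.187 = 1.39e-05. Haaland: 1/√f = -1.8 log₁₀[(1.39e-05/3.7)^1.11 + 6.9/4.549e+04] = -1.8 log₁₀[9.51e-07 + 0.000152] = 6.869, so f = 0.02119.
Darcy-Weisbach: ΔP = f(L/D)(ρV²/2) = 0.02119·(126/0.187)·(1110·3.046²/2) = 0.02119·673.8·5151 = 7.354e+04 Pa.
ΔP = 7.354e+04 Pa = 0.735 bar.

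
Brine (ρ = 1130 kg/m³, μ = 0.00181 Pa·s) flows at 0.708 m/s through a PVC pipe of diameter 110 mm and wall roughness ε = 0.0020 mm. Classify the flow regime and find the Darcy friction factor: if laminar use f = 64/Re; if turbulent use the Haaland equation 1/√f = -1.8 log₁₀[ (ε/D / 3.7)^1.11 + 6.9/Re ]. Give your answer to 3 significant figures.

f ≈ 0.0209

Re = ρVD/μ = 1130·0.708·0.11/0.00181 = 4.862e+04.
Re > 4000 → turbulent. ε/D = 2e-06/0.11 = 1.82e-05; Haaland: 1/√f = -1.8 log₁₀[1.28e-06 + 0.000142] = 6.919, so f = 0.02089.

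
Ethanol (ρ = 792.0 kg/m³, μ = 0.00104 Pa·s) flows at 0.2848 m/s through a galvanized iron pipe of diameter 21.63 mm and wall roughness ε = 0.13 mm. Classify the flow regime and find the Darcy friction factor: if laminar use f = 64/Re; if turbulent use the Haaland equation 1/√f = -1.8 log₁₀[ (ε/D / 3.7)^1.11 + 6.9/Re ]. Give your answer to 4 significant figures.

Re = ρVD/μ = 792·0.2848·0.02163/0.00104 = 4691.
Re > 4000 → turbulent. ε/D = 0.00013/0.02163 = 0.00601; Haaland: 1/√f = -1.8 log₁₀[0.000801 + 0.00147] = 4.758, so f = 0.04417.

f ≈ 0.04417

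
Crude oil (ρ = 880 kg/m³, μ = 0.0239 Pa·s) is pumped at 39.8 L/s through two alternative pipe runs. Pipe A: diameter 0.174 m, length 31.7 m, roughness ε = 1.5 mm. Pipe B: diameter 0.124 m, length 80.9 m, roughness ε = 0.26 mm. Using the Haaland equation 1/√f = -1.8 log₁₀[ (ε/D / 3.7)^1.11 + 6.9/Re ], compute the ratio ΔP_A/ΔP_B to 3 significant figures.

Pipe A: V = Q/A = 0.0398/0.02378 = 1.674 m/s; Re = 1.072e+04; ε/D = 0.00862; Haaland → f = 0.04125; ΔP_A = f(L/D)(ρV²/2) = 9264 Pa.
Pipe B: V = Q/A = 0.0398/0.01208 = 3.296 m/s; Re = 1.505e+04; ε/D = 0.0021; Haaland → f = 0.0311; ΔP_B = f(L/D)(ρV²/2) = 9.697e+04 Pa.
ΔP_A/ΔP_B = 9264/9.697e+04 = 0.0955.

ΔP_A/ΔP_B ≈ 0.0955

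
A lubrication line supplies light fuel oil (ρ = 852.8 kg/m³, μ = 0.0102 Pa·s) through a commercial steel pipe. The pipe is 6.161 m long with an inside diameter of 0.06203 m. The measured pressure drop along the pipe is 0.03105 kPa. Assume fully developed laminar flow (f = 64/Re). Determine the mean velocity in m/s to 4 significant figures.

V ≈ 0.05941 m/s

For laminar flow, f = 64/Re with Re = ρVD/μ, so Darcy-Weisbach reduces to ΔP = 32μLV/D². Solving for V: V = ΔP·D²/(32μL) = 31.05·(0.06203)²/(32·0.0102·6.161) = 0.05941 m/s.
Check: Re = ρVD/μ = 852.8·0.05941·0.06203/0.0102 = 308.1 < 2300, so the laminar assumption holds.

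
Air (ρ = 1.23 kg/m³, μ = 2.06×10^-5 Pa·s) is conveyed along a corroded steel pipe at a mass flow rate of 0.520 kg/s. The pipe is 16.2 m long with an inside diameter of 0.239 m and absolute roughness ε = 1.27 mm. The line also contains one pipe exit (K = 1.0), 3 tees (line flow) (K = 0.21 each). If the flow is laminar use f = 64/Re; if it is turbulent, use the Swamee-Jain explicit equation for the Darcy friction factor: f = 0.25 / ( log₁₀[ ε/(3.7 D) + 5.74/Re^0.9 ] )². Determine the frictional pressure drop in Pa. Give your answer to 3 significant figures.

ΔP ≈ 207 Pa

A = πD²/4 = π(0.239)²/4 = 0.04486 m²; mean velocity V = ṁ/(ρA) = 0.52/(1.23 · 0.04486) = 9.424 m/s.
Reynolds number Re = ρVD/μ = 1.23 · 9.424 · 0.239 / 2.06e-05 = 1.345e+05.
Re > 4000 → turbulent. Relative roughness ε/D = 0.00127/0.239 = 0.00531. Swamee-Jain: f = 0.25/(log₁₀[0.00531/3.7 + 5.74/1.345e+05^0.9])² = 0.25/(log₁₀[0.00144 + 0.000139])² = 0.25/(-2.803)² = 0.03183.
Total minor-loss coefficient ΣK = 1·1 + 3·0.21 = 1.63.
ΔP = [f·L/D + ΣK]·(ρV²/2) = [0.03183·16.2/0.239 + 1.63]·(1.23·9.424²/2) = [2.157 + 1.63]·54.61 = 206.8 Pa.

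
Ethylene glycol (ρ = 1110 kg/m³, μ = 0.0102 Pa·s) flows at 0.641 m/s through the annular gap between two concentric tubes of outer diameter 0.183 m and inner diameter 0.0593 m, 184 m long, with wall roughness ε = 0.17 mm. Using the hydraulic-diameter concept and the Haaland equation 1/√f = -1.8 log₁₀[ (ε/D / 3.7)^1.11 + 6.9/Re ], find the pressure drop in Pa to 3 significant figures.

Hydraulic diameter D_h = 4A/P = D_o - D_i = 0.183 - 0.0593 = 0.1237 m.
Re = ρVD_h/μ = 1110·0.641·0.1237/0.0102 = 8629.
ε/D_h = 0.00017/0.1237 = 0.00137; Haaland gives 1/√f = -1.8 log₁₀[0.000156+0.0008] = 5.436, so f = 0.03385.
ΔP = f(L/D_h)(ρV²/2) = 0.03385·184/0.1237·228 = 1.148e+04 Pa.

ΔP ≈ 11500 Pa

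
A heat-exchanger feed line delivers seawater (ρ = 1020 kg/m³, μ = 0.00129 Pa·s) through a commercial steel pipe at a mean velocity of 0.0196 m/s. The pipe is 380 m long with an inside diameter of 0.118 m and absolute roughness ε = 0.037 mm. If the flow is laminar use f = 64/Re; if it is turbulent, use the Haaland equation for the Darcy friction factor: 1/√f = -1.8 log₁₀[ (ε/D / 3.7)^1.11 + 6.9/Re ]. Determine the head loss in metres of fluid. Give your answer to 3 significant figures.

h_f ≈ 0.00221 m

Reynolds number Re = ρVD/μ = 1020 · 0.0196 · 0.118 / 0.00129 = 1829.
Re < 2300 → laminar flow, so f = 64/Re = 64/1829 = 0.035 (the turbulent correlation is not needed).
Darcy-Weisbach: ΔP = f(L/D)(ρV²/2) = 0.035·(380/0.118)·(1020·0.0196²/2) = 0.035·3220·0.1959 = 22.08 Pa.
Head loss h_f = ΔP/(ρg) = 22.08/(1020·9.81) = 0.00221 m.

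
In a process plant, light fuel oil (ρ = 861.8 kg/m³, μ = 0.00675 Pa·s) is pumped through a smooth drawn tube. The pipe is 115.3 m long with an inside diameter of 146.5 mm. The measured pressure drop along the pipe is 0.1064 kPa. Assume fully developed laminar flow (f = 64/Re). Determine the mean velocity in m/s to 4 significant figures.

V ≈ 0.09169 m/s

For laminar flow, f = 64/Re with Re = ρVD/μ, so Darcy-Weisbach reduces to ΔP = 32μLV/D². Solving for V: V = ΔP·D²/(32μL) = 106.4·(0.1465)²/(32·0.00675·115.3) = 0.09169 m/s.
Check: Re = ρVD/μ = 861.8·0.09169·0.1465/0.00675 = 1715 < 2300, so the laminar assumption holds.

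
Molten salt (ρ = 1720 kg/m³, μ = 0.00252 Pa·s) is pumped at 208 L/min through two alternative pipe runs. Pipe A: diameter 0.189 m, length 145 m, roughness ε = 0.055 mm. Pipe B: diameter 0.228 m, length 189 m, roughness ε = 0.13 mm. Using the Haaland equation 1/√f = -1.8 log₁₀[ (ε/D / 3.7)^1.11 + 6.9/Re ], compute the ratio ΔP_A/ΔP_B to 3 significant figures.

ΔP_A/ΔP_B ≈ 1.84

Pipe A: V = Q/A = 0.003467/0.02806 = 0.1236 m/s; Re = 1.594e+04; ε/D = 0.000291; Haaland → f = 0.02772; ΔP_A = f(L/D)(ρV²/2) = 279.3 Pa.
Pipe B: V = Q/A = 0.003467/0.04083 = 0.08491 m/s; Re = 1.321e+04; ε/D = 0.00057; Haaland → f = 0.02948; ΔP_B = f(L/D)(ρV²/2) = 151.5 Pa.
ΔP_A/ΔP_B = 279.3/151.5 = 1.84.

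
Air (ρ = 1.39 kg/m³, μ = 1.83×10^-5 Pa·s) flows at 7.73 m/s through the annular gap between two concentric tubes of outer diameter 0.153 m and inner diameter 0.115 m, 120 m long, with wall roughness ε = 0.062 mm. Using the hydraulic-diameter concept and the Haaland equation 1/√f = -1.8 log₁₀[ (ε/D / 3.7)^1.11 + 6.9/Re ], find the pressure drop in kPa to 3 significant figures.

Hydraulic diameter D_h = 4A/P = D_o - D_i = 0.153 - 0.115 = 0.038 m.
Re = ρVD_h/μ = 1.39·7.73·0.038/1.83e-05 = 2.231e+04.
ε/D_h = 6.2e-05/0.038 = 0.00163; Haaland gives 1/√f = -1.8 log₁₀[0.000188+0.000309] = 5.945, so f = 0.02829.
ΔP = f(L/D_h)(ρV²/2) = 0.02829·120/0.038·41.53 = 3710 Pa.
ΔP = 3.71 kPa.

ΔP ≈ 3.71 kPa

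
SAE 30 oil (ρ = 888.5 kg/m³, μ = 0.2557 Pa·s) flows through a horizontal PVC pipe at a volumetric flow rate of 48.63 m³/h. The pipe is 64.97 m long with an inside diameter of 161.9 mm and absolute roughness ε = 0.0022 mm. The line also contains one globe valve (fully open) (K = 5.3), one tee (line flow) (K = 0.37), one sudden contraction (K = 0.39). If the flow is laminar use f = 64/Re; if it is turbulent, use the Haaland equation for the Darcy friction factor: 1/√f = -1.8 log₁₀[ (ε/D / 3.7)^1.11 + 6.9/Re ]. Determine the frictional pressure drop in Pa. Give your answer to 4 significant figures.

ΔP ≈ 14470 Pa

Q = 48.63 m³/h = 48.63/3600 = 0.01351 m³/s.
Cross-sectional area A = πD²/4 = π(0.1619)²/4 = 0.02059 m²; mean velocity V = Q/A = 0.01351/0.02059 = 0.6562 m/s.
Reynolds number Re = ρVD/μ = 888.5 · 0.6562 · 0.1619 / 0.256 = 369.1.
Re < 2300 → laminar flow, so f = 64/Re = 64/369.1 = 0.1734 (the turbulent correlation is not needed).
Total minor-loss coefficient ΣK = 1·5.3 + 1·0.37 + 1·0.39 = 6.06.
ΔP = [f·L/D + ΣK]·(ρV²/2) = [0.1734·64.97/0.1619 + 6.06]·(888.5·0.6562²/2) = [69.58 + 6.06]·191.3 = 1.447e+04 Pa.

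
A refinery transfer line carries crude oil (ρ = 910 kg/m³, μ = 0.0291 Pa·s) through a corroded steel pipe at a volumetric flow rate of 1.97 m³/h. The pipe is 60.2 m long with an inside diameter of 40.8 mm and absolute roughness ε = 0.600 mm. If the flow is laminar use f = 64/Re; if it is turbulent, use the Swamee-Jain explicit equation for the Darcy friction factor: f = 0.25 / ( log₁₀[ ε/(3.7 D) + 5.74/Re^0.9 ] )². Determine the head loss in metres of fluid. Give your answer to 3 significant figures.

Q = 1.97 m³/h = 1.97/3600 = 0.0005472 m³/s.
Cross-sectional area A = πD²/4 = π(0.0408)²/4 = 0.001307 m²; mean velocity V = Q/A = 0.0005472/0.001307 = 0.4186 m/s.
Reynolds number Re = ρVD/μ = 910 · 0.4186 · 0.0408 / 0.0291 = 534.
Re < 2300 → laminar flow, so f = 64/Re = 64/534 = 0.1198 (the turbulent correlation is not needed).
Darcy-Weisbach: ΔP = f(L/D)(ρV²/2) = 0.1198·(60.2/0.0408)·(910·0.4186²/2) = 0.1198·1475·79.71 = 1.41e+04 Pa.
Head loss h_f = ΔP/(ρg) = 1.41e+04/(910·9.81) = 1.58 m.

h_f ≈ 1.58 m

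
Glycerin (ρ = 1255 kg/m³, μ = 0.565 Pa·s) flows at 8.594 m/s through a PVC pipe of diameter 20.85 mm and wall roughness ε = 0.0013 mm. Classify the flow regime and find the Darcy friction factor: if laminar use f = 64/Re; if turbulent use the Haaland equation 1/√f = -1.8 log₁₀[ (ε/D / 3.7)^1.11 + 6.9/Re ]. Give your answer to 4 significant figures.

Re = ρVD/μ = 1255·8.594·0.02085/0.565 = 398.
Re < 2300 → laminar, so f = 64/Re = 0.1608 (roughness is irrelevant in laminar flow).

f ≈ 0.1608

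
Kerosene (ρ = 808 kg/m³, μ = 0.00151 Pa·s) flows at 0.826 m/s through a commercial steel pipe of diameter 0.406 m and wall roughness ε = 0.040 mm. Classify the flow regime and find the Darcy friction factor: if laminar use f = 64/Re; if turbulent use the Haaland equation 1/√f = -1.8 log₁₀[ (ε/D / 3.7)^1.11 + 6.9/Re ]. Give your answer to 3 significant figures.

Re = ρVD/μ = 808·0.826·0.406/0.00151 = 1.794e+05.
Re > 4000 → turbulent. ε/D = 4e-05/0.406 = 9.85e-05; Haaland: 1/√f = -1.8 log₁₀[8.36e-06 + 3.85e-05] = 7.793, so f = 0.01646.

f ≈ 0.0165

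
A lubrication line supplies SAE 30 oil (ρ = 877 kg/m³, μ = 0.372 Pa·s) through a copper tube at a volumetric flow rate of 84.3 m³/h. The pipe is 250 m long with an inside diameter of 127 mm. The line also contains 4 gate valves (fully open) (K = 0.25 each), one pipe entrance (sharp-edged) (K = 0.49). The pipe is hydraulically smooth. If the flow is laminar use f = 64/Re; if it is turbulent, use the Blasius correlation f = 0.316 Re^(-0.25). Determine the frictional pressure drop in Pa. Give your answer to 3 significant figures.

ΔP ≈ 343000 Pa

Q = 84.3 m³/h = 84.3/3600 = 0.02342 m³/s.
Cross-sectional area A = πD²/4 = π(0.127)²/4 = 0.01267 m²; mean velocity V = Q/A = 0.02342/0.01267 = 1.849 m/s.
Reynolds number Re = ρVD/μ = 877 · 1.849 · 0.127 / 0.372 = 553.5.
Re < 2300 → laminar flow, so f = 64/Re = 64/553.5 = 0.1156 (the turbulent correlation is not needed).
Total minor-loss coefficient ΣK = 4·0.25 + 1·0.49 = 1.49.
ΔP = [f·L/D + ΣK]·(ρV²/2) = [0.1156·250/0.127 + 1.49]·(877·1.849²/2) = [227.6 + 1.49]·1498 = 3.433e+05 Pa.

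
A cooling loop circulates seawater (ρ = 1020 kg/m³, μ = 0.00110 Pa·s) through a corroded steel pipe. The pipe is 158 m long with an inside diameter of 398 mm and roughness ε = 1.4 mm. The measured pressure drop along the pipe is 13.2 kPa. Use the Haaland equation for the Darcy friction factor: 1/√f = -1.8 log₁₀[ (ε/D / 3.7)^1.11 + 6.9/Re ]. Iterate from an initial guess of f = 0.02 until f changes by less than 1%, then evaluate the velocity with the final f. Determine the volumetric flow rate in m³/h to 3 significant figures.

Q ≈ 688 m³/h

Rearranging Darcy-Weisbach: V = √(2·ΔP·D/(f·L·ρ)). With ε/D = 0.0014/0.398 = 0.00352, iterate starting from f = 0.02:
  f = 0.02 → V = √(2·1.32e+04·0.398/(0.02·158·1020)) = 1.806 m/s; Re = ρVD/μ = 6.663e+05; f → 0.0276
  f = 0.0276 → V = 1.537 m/s; Re = 5.673e+05; f → 0.02762
Converged (Δf/f < 1%). With the final f = 0.02762: V = √(2·1.32e+04·0.398/(0.02762·158·1020)) = 1.536 m/s.
Q = V·A = 1.536·(π/4·0.398²) = 0.1911 m³/s = 688 m³/h.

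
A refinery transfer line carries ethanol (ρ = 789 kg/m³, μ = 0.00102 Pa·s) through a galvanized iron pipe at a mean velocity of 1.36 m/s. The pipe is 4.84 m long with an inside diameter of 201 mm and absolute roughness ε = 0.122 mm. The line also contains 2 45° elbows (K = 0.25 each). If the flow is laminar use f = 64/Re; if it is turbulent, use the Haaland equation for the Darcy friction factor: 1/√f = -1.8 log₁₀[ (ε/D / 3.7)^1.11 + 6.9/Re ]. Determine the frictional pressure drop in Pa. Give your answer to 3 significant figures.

ΔP ≈ 700 Pa

Reynolds number Re = ρVD/μ = 789 · 1.36 · 0.201 / 0.00102 = 2.115e+05.
Re > 4000 → turbulent. Relative roughness ε/D = 0.000122/0.201 = 0.000607. Haaland: 1/√f = -1.8 log₁₀[(0.000607/3.7)^1.11 + 6.9/2.115e+05] = -1.8 log₁₀[6.29e-05 + 3.26e-05] = 7.236, so f = 0.0191.
Total minor-loss coefficient ΣK = 2·0.25 = 0.5.
ΔP = [f·L/D + ΣK]·(ρV²/2) = [0.0191·4.84/0.201 + 0.5]·(789·1.36²/2) = [0.4599 + 0.5]·729.7 = 700.4 Pa.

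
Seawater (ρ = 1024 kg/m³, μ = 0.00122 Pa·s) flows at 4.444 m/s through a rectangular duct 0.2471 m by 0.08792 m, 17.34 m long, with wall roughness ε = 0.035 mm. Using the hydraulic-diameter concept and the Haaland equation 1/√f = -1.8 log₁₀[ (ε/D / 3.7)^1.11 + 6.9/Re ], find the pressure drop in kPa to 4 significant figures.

ΔP ≈ 21.56 kPa

Hydraulic diameter D_h = 4A/P = 4·(0.2471·0.08792)/(2·(0.2471+0.08792)) = 0.0869/0.67 = 0.1297 m.
Re = ρVD_h/μ = 1024·4.444·0.1297/0.00122 = 4.838e+05.
ε/D_h = 3.5e-05/0.1297 = 0.00027; Haaland gives 1/√f = -1.8 log₁₀[2.56e-05+1.43e-05] = 7.919, so f = 0.01594.
ΔP = f(L/D_h)(ρV²/2) = 0.01594·17.34/0.1297·1.011e+04 = 2.156e+04 Pa.
ΔP = 21.56 kPa.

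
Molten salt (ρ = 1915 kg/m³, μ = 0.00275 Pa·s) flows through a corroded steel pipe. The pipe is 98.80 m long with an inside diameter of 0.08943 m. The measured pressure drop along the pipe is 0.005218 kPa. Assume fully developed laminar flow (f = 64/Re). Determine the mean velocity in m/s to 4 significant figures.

For laminar flow, f = 64/Re with Re = ρVD/μ, so Darcy-Weisbach reduces to ΔP = 32μLV/D². Solving for V: V = ΔP·D²/(32μL) = 5.218·(0.08943)²/(32·0.00275·98.8) = 0.0048 m/s.
Check: Re = ρVD/μ = 1915·0.0048·0.08943/0.00275 = 298.9 < 2300, so the laminar assumption holds.

V ≈ 0.004800 m/s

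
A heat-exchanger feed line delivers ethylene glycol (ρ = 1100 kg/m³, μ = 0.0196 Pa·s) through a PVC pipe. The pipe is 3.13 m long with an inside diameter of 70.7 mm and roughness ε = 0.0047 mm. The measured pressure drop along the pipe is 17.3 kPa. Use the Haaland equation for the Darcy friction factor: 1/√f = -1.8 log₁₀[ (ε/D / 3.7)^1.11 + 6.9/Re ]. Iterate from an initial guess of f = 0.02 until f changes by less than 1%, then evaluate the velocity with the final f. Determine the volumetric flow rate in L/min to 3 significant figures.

Rearranging Darcy-Weisbach: V = √(2·ΔP·D/(f·L·ρ)). With ε/D = 4.7e-06/0.0707 = 6.65e-05, iterate starting from f = 0.02:
  f = 0.02 → V = √(2·1.73e+04·0.0707/(0.02·3.13·1100)) = 5.96 m/s; Re = ρVD/μ = 2.365e+04; f → 0.02481
  f = 0.02481 → V = 5.351 m/s; Re = 2.123e+04; f → 0.02547
  f = 0.02547 → V = 5.281 m/s; Re = 2.096e+04; f → 0.02555
Converged (Δf/f < 1%). With the final f = 0.02555: V = √(2·1.73e+04·0.0707/(0.02555·3.13·1100)) = 5.273 m/s.
Q = V·A = 5.273·(π/4·0.0707²) = 0.0207 m³/s = 1240 L/min.

Q ≈ 1240 L/min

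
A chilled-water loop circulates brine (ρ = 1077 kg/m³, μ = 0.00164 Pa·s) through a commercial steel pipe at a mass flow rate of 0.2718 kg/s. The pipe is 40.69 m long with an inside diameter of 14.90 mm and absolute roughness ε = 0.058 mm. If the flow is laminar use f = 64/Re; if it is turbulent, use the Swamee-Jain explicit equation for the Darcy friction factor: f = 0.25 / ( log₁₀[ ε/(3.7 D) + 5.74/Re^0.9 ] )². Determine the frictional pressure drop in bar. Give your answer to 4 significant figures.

A = πD²/4 = π(0.0149)²/4 = 0.0001744 m²; mean velocity V = ṁ/(ρA) = 0.2718/(1077 · 0.0001744) = 1.447 m/s.
Reynolds number Re = ρVD/μ = 1077 · 1.447 · 0.0149 / 0.00164 = 1.416e+04.
Re > 4000 → turbulent. Relative roughness ε/D = 5.8e-05/0.0149 = 0.00389. Swamee-Jain: f = 0.25/(log₁₀[0.00389/3.7 + 5.74/1.416e+04^0.9])² = 0.25/(log₁₀[0.00105 + 0.00105])² = 0.25/(-2.677)² = 0.0349.
Darcy-Weisbach: ΔP = f(L/D)(ρV²/2) = 0.0349·(40.69/0.0149)·(1077·1.447²/2) = 0.0349·2731·1128 = 1.075e+05 Pa.
ΔP = 1.075e+05 Pa = 1.075 bar.

ΔP ≈ 1.075 bar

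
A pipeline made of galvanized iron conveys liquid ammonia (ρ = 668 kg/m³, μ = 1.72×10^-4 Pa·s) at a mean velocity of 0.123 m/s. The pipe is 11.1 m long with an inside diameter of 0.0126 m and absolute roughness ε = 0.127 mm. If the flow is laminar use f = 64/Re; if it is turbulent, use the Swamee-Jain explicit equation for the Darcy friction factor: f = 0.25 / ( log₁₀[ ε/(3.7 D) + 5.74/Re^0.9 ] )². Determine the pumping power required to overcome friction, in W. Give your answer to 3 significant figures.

Reynolds number Re = ρVD/μ = 668 · 0.123 · 0.0126 / 0.000172 = 6019.
Re > 4000 → turbulent. Relative roughness ε/D = 0.000127/0.0126 = 0.0101. Swamee-Jain: f = 0.25/(log₁₀[0.0101/3.7 + 5.74/6019^0.9])² = 0.25/(log₁₀[0.00272 + 0.00228])² = 0.25/(-2.301)² = 0.04722.
Darcy-Weisbach: ΔP = f(L/D)(ρV²/2) = 0.04722·(11.1/0.0126)·(668·0.123²/2) = 0.04722·881·5.053 = 210.2 Pa.
Q = V·A = 0.123·0.0001247 = 1.534e-05 m³/s.
Pumping power P = QΔP = 1.534e-05·210.2 = 0.003224 W = 0.00322 W.

P ≈ 0.00322 W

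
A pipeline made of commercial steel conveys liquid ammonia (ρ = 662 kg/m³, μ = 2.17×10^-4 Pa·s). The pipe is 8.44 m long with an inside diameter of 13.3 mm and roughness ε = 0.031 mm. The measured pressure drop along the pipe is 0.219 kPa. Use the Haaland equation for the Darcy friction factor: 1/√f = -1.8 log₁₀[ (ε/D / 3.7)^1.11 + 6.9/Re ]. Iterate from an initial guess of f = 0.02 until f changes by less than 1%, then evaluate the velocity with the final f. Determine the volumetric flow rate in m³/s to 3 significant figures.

Rearranging Darcy-Weisbach: V = √(2·ΔP·D/(f·L·ρ)). With ε/D = 3.1e-05/0.0133 = 0.00233, iterate starting from f = 0.02:
  f = 0.02 → V = √(2·219·0.0133/(0.02·8.44·662)) = 0.2283 m/s; Re = ρVD/μ = 9264; f → 0.03454
  f = 0.03454 → V = 0.1737 m/s; Re = 7050; f → 0.0367
  f = 0.0367 → V = 0.1686 m/s; Re = 6839; f → 0.03696
Converged (Δf/f < 1%). With the final f = 0.03696: V = √(2·219·0.0133/(0.03696·8.44·662)) = 0.168 m/s.
Q = V·A = 0.168·(π/4·0.0133²) = 2.333e-05 m³/s = 2.33×10^-5 m³/s.

Q ≈ 2.33×10^-5 m³/s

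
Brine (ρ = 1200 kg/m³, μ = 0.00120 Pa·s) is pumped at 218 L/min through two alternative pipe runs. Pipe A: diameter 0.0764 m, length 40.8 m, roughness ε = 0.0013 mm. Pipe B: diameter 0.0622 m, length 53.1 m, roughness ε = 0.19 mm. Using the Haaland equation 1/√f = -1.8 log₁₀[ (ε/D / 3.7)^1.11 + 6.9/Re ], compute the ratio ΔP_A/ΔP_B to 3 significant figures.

Pipe A: V = Q/A = 0.003633/0.004584 = 0.7926 m/s; Re = 6.055e+04; ε/D = 1.7e-05; Haaland → f = 0.01989; ΔP_A = f(L/D)(ρV²/2) = 4004 Pa.
Pipe B: V = Q/A = 0.003633/0.003039 = 1.196 m/s; Re = 7.437e+04; ε/D = 0.00305; Haaland → f = 0.02788; ΔP_B = f(L/D)(ρV²/2) = 2.042e+04 Pa.
ΔP_A/ΔP_B = 4004/2.042e+04 = 0.196.

ΔP_A/ΔP_B ≈ 0.196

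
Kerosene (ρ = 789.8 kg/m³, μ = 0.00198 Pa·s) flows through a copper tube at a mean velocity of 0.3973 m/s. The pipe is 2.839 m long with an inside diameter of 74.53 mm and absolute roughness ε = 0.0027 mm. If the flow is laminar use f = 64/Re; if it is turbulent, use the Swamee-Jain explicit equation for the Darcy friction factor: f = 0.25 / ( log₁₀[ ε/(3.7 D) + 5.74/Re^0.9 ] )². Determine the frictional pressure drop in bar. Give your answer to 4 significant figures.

ΔP ≈ 7.045×10^-4 bar

Reynolds number Re = ρVD/μ = 789.8 · 0.3973 · 0.07453 / 0.00198 = 1.181e+04.
Re > 4000 → turbulent. Relative roughness ε/D = 2.7e-06/0.07453 = 3.62e-05. Swamee-Jain: f = 0.25/(log₁₀[3.62e-05/3.7 + 5.74/1.181e+04^0.9])² = 0.25/(log₁₀[9.79e-06 + 0.00124])² = 0.25/(-2.903)² = 0.02967.
Darcy-Weisbach: ΔP = f(L/D)(ρV²/2) = 0.02967·(2.839/0.07453)·(789.8·0.3973²/2) = 0.02967·38.09·62.33 = 70.45 Pa.
ΔP = 70.45 Pa = 7.045×10^-4 bar.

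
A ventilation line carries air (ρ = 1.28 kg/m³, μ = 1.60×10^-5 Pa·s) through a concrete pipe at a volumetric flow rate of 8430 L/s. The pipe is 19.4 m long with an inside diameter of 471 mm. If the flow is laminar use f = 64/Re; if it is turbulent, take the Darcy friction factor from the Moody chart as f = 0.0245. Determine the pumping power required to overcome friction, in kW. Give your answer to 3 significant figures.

Q = 8430 L/s = 8430/1000 = 8.43 m³/s.
Cross-sectional area A = πD²/4 = π(0.471)²/4 = 0.1742 m²; mean velocity V = Q/A = 8.43/0.1742 = 48.38 m/s.
Reynolds number Re = ρVD/μ = 1.28 · 48.38 · 0.471 / 1.6e-05 = 1.823e+06.
Re > 4000 → turbulent; use the Moody-chart value f = 0.0245.
Darcy-Weisbach: ΔP = f(L/D)(ρV²/2) = 0.0245·(19.4/0.471)·(1.28·48.38²/2) = 0.0245·41.19·1498 = 1512 Pa.
Pumping power P = QΔP = 8.43·1512 = 12750 W = 12.7 kW.

P ≈ 12.7 kW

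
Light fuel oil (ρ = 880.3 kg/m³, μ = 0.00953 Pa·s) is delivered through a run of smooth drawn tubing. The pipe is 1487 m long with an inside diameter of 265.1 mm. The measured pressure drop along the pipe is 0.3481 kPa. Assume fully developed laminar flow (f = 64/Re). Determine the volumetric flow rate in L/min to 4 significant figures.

For laminar flow, f = 64/Re with Re = ρVD/μ, so Darcy-Weisbach reduces to ΔP = 32μLV/D². Solving for V: V = ΔP·D²/(32μL) = 348.1·(0.2651)²/(32·0.00953·1487) = 0.05395 m/s.
Check: Re = ρVD/μ = 880.3·0.05395·0.2651/0.00953 = 1321 < 2300, so the laminar assumption holds.
Q = V·A = 0.05395·(π/4·0.2651²) = 0.002978 m³/s = 178.7 L/min.

Q ≈ 178.7 L/min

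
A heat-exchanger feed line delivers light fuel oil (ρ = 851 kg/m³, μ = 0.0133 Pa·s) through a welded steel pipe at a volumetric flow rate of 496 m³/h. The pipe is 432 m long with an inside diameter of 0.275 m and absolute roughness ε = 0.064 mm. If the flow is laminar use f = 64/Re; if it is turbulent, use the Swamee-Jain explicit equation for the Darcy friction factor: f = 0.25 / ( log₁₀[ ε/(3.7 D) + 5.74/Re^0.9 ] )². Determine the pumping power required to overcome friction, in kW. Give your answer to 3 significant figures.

Q = 496 m³/h = 496/3600 = 0.1378 m³/s.
Cross-sectional area A = πD²/4 = π(0.275)²/4 = 0.0594 m²; mean velocity V = Q/A = 0.1378/0.0594 = 2.32 m/s.
Reynolds number Re = ρVD/μ = 851 · 2.32 · 0.275 / 0.0133 = 4.082e+04.
Re > 4000 → turbulent. Relative roughness ε/D = 6.4e-05/0.275 = 0.000233. Swamee-Jain: f = 0.25/(log₁₀[0.000233/3.7 + 5.74/4.082e+04^0.9])² = 0.25/(log₁₀[6.29e-05 + 0.000407])² = 0.25/(-3.328)² = 0.02257.
Darcy-Weisbach: ΔP = f(L/D)(ρV²/2) = 0.02257·(432/0.275)·(851·2.32²/2) = 0.02257·1571·2290 = 8.117e+04 Pa.
Pumping power P = QΔP = 0.1378·8.117e+04 = 11180 W = 11.2 kW.

P ≈ 11.2 kW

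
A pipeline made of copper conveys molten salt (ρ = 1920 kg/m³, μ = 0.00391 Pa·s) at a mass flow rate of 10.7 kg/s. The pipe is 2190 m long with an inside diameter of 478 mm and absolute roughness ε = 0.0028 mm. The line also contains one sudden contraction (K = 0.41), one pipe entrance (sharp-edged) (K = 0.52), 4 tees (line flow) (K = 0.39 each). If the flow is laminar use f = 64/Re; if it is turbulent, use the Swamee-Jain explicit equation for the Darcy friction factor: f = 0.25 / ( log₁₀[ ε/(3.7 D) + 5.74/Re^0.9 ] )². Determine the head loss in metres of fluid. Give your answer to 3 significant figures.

h_f ≈ 0.00775 m

A = πD²/4 = π(0.478)²/4 = 0.1795 m²; mean velocity V = ṁ/(ρA) = 10.7/(1920 · 0.1795) = 0.03106 m/s.
Reynolds number Re = ρVD/μ = 1920 · 0.03106 · 0.478 / 0.00391 = 7289.
Re > 4000 → turbulent. Relative roughness ε/D = 2.8e-06/0.478 = 5.86e-06. Swamee-Jain: f = 0.25/(log₁₀[5.86e-06/3.7 + 5.74/7289^0.9])² = 0.25/(log₁₀[1.58e-06 + 0.00192])² = 0.25/(-2.717)² = 0.03386.
Total minor-loss coefficient ΣK = 1·0.41 + 1·0.52 + 4·0.39 = 2.49.
ΔP = [f·L/D + ΣK]·(ρV²/2) = [0.03386·2190/0.478 + 2.49]·(1920·0.03106²/2) = [155.1 + 2.49]·0.9259 = 145.9 Pa.
Head loss h_f = ΔP/(ρg) = 145.9/(1920·9.81) = 0.00775 m.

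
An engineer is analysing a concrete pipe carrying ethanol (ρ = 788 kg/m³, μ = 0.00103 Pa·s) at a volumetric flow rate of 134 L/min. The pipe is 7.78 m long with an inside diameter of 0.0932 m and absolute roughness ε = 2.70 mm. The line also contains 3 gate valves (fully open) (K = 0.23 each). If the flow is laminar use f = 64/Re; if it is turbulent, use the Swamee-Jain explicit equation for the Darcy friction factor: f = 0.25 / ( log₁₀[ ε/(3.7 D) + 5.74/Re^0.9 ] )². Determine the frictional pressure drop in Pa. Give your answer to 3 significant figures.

ΔP ≈ 235 Pa

Q = 134 L/min = 134/60000 = 0.002233 m³/s.
Cross-sectional area A = πD²/4 = π(0.0932)²/4 = 0.006822 m²; mean velocity V = Q/A = 0.002233/0.006822 = 0.3274 m/s.
Reynolds number Re = ρVD/μ = 788 · 0.3274 · 0.0932 / 0.00103 = 2.334e+04.
Re > 4000 → turbulent. Relative roughness ε/D = 0.0027/0.0932 = 0.029. Swamee-Jain: f = 0.25/(log₁₀[0.029/3.7 + 5.74/2.334e+04^0.9])² = 0.25/(log₁₀[0.00783 + 0.000672])² = 0.25/(-2.07)² = 0.05832.
Total minor-loss coefficient ΣK = 3·0.23 = 0.69.
ΔP = [f·L/D + ΣK]·(ρV²/2) = [0.05832·7.78/0.0932 + 0.69]·(788·0.3274²/2) = [4.868 + 0.69]·42.22 = 234.7 Pa.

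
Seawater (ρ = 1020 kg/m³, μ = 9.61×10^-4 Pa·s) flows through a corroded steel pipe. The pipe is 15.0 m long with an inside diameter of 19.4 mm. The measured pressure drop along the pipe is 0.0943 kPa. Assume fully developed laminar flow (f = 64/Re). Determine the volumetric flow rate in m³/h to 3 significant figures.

Q ≈ 0.0819 m³/h

For laminar flow, f = 64/Re with Re = ρVD/μ, so Darcy-Weisbach reduces to ΔP = 32μLV/D². Solving for V: V = ΔP·D²/(32μL) = 94.3·(0.0194)²/(32·0.000961·15) = 0.07694 m/s.
Check: Re = ρVD/μ = 1020·0.07694·0.0194/0.000961 = 1584 < 2300, so the laminar assumption holds.
Q = V·A = 0.07694·(π/4·0.0194²) = 2.274e-05 m³/s = 0.0819 m³/h.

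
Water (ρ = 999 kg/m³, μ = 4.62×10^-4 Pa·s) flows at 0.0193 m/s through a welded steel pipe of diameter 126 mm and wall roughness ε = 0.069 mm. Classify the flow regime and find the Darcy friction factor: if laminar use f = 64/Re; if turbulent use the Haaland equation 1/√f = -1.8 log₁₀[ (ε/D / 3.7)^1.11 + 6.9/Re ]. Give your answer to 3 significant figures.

Re = ρVD/μ = 999·0.0193·0.126/0.000462 = 5258.
Re > 4000 → turbulent. ε/D = 6.9e-05/0.126 = 0.000548; Haaland: 1/√f = -1.8 log₁₀[5.61e-05 + 0.00131] = 5.155, so f = 0.03763.

f ≈ 0.0376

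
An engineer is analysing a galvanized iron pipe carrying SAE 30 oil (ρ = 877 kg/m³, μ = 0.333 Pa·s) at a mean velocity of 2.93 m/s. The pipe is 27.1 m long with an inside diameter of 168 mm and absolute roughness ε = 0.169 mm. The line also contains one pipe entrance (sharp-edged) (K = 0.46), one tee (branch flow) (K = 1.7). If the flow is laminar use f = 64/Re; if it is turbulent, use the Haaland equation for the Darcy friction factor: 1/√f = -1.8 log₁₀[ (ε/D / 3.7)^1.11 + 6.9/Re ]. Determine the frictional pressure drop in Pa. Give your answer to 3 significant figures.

Reynolds number Re = ρVD/μ = 877 · 2.93 · 0.168 / 0.333 = 1296.
Re < 2300 → laminar flow, so f = 64/Re = 64/1296 = 0.04937 (the turbulent correlation is not needed).
Total minor-loss coefficient ΣK = 1·0.46 + 1·1.7 = 2.16.
ΔP = [f·L/D + ΣK]·(ρV²/2) = [0.04937·27.1/0.168 + 2.16]·(877·2.93²/2) = [7.964 + 2.16]·3764 = 3.811e+04 Pa.

ΔP ≈ 38100 Pa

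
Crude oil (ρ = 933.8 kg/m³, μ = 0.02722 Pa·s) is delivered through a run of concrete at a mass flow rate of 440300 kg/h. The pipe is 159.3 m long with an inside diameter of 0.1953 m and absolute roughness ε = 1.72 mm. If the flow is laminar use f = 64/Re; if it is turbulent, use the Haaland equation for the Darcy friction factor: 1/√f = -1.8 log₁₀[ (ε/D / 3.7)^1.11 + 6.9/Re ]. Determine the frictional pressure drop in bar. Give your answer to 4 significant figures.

ΔP ≈ 2.795 bar

ṁ = 440300 kg/h = 440300/3600 = 122.3 kg/s.
A = πD²/4 = π(0.1953)²/4 = 0.02996 m²; mean velocity V = ṁ/(ρA) = 122.3/(933.8 · 0.02996) = 4.372 m/s.
Reynolds number Re = ρVD/μ = 933.8 · 4.372 · 0.1953 / 0.0272 = 2.929e+04.
Re > 4000 → turbulent. Relative roughness ε/D = 0.00172/0.1953 = 0.00881. Haaland: 1/√f = -1.8 log₁₀[(0.00881/3.7)^1.11 + 6.9/2.929e+04] = -1.8 log₁₀[0.00122 + 0.000236] = 5.104, so f = 0.03839.
Darcy-Weisbach: ΔP = f(L/D)(ρV²/2) = 0.03839·(159.3/0.1953)·(933.8·4.372²/2) = 0.03839·815.7·8925 = 2.795e+05 Pa.
ΔP = 2.795e+05 Pa = 2.795 bar.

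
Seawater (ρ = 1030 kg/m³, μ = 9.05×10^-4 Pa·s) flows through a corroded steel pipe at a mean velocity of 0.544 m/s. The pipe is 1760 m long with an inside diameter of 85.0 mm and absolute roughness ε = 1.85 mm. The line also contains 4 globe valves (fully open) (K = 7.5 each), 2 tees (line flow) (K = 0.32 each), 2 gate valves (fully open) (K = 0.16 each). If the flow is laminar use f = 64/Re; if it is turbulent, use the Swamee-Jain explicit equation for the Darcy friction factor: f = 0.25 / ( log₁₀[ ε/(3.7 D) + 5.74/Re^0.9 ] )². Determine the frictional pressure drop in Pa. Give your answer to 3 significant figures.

ΔP ≈ 167000 Pa

Reynolds number Re = ρVD/μ = 1030 · 0.544 · 0.085 / 0.000905 = 5.263e+04.
Re > 4000 → turbulent. Relative roughness ε/D = 0.00185/0.085 = 0.0218. Swamee-Jain: f = 0.25/(log₁₀[0.0218/3.7 + 5.74/5.263e+04^0.9])² = 0.25/(log₁₀[0.00588 + 0.000323])² = 0.25/(-2.207)² = 0.05132.
Total minor-loss coefficient ΣK = 4·7.5 + 2·0.32 + 2·0.16 = 31.
ΔP = [f·L/D + ΣK]·(ρV²/2) = [0.05132·1760/0.085 + 31]·(1030·0.544²/2) = [1063 + 31]·152.4 = 1.667e+05 Pa.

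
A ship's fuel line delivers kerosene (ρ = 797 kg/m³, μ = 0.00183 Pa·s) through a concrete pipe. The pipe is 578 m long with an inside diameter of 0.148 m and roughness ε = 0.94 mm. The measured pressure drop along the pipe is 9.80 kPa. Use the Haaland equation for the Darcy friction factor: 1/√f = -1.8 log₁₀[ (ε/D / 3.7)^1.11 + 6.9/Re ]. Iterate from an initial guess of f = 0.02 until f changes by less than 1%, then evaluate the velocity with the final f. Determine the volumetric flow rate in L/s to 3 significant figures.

Q ≈ 7.26 L/s

Rearranging Darcy-Weisbach: V = √(2·ΔP·D/(f·L·ρ)). With ε/D = 0.00094/0.148 = 0.00635, iterate starting from f = 0.02:
  f = 0.02 → V = √(2·9800·0.148/(0.02·578·797)) = 0.5611 m/s; Re = ρVD/μ = 3.617e+04; f → 0.03471
  f = 0.03471 → V = 0.4259 m/s; Re = 2.745e+04; f → 0.03529
  f = 0.03529 → V = 0.4224 m/s; Re = 2.723e+04; f → 0.03531
Converged (Δf/f < 1%). With the final f = 0.03531: V = √(2·9800·0.148/(0.03531·578·797)) = 0.4223 m/s.
Q = V·A = 0.4223·(π/4·0.148²) = 0.007265 m³/s = 7.26 L/s.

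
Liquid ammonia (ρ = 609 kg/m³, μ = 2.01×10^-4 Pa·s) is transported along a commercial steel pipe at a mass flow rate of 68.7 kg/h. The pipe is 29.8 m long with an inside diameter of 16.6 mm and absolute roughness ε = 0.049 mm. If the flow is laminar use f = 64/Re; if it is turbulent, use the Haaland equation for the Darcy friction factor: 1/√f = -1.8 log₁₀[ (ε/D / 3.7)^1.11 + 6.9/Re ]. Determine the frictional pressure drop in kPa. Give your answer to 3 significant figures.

ΔP ≈ 0.426 kPa

ṁ = 68.7 kg/h = 68.7/3600 = 0.01908 kg/s.
A = πD²/4 = π(0.0166)²/4 = 0.0002164 m²; mean velocity V = ṁ/(ρA) = 0.01908/(609 · 0.0002164) = 0.1448 m/s.
Reynolds number Re = ρVD/μ = 609 · 0.1448 · 0.0166 / 0.000201 = 7282.
Re > 4000 → turbulent. Relative roughness ε/D = 4.9e-05/0.0166 = 0.00295. Haaland: 1/√f = -1.8 log₁₀[(0.00295/3.7)^1.11 + 6.9/7282] = -1.8 log₁₀[0.000364 + 0.000948] = 5.188, so f = 0.03715.
Darcy-Weisbach: ΔP = f(L/D)(ρV²/2) = 0.03715·(29.8/0.0166)·(609·0.1448²/2) = 0.03715·1795·6.383 = 425.8 Pa.
ΔP = 425.8 Pa = 0.426 kPa.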